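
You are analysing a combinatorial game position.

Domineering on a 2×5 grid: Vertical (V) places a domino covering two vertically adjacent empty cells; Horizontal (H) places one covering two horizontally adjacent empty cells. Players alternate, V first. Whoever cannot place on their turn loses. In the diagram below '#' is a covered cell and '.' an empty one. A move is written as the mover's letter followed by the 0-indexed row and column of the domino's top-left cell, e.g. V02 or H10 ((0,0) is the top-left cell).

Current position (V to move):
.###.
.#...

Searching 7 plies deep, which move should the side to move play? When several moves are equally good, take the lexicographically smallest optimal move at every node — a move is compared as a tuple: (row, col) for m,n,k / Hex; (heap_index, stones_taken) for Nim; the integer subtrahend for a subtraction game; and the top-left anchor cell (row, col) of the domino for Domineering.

V's best at [.###./.#...]: V04

p1 V@[.###./.#...]: V00[####./##...]-1 V04[.####/.#..#]+1*
p2 H@[.####/.#..#]: H12[.####/.####]-1*
p3 V@[.####/.####]: V00[#####/#####]+1*
p4 H@[#####/#####] terminal -1; root [.###./.#...] d7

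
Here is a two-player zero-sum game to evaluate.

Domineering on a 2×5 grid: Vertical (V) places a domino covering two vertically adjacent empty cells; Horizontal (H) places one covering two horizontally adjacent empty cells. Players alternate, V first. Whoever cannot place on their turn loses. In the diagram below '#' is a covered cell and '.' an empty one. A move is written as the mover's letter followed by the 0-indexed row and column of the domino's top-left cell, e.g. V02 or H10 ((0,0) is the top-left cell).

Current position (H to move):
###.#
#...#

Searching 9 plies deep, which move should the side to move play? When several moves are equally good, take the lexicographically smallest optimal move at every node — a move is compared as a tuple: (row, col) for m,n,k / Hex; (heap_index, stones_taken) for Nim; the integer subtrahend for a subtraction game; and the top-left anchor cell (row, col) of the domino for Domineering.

[###.#/#...#] H move#1: H11:-1/###.#/###.#, H12:+1/###.#/#.###*
[###.#/#.###] end (terminal -1, V#2); searched ###.#/#...# to 9

H's best at [###.#/#...#]: H12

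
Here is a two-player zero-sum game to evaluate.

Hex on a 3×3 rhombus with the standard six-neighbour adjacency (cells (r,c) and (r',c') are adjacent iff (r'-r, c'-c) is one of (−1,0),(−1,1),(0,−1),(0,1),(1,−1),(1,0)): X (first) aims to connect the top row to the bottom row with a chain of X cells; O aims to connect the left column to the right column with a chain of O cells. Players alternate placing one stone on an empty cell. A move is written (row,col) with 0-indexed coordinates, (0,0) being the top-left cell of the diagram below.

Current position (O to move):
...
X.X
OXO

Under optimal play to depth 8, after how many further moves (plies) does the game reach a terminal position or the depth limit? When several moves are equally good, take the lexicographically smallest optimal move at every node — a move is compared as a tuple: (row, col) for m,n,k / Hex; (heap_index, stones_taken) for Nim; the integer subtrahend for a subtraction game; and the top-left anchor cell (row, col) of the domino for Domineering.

ply 1, O at .../X.X/OXO | (0,0)=-1→O../X.X/OXO*; (0,1)=-1→.O./X.X/OXO; (0,2)=-1→..O/X.X/OXO; (1,1)=-1→.../XOX/OXO
ply 2, X at O../X.X/OXO | (0,1)=+1→OX./X.X/OXO*; (0,2)=+1→O.X/X.X/OXO; (1,1)=+1→O../XXX/OXO
ply 3, O at OX./X.X/OXO | (0,2)=-1→OXO/X.X/OXO*; (1,1)=-1→OX./XOX/OXO
ply 4, X at OXO/X.X/OXO | (1,1)=+1→OXO/XXX/OXO*
ply 5: OXO/XXX/OXO is terminal -1 (O); from .../X.X/OXO depth 8

PV length from [.../X.X/OXO]: 4 plies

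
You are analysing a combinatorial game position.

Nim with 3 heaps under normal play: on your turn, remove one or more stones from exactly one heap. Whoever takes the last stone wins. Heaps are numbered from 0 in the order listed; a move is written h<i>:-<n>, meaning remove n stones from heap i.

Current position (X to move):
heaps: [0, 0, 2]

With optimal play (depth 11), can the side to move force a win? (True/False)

X winning at [(0,0,2)]: True

ply 1, X at (0,0,2) | h2:-1=-1→(0,0,1); h2:-2=+1→(0,0,0)*
ply 2: (0,0,0) is terminal -1 (O); from (0,0,2) depth 11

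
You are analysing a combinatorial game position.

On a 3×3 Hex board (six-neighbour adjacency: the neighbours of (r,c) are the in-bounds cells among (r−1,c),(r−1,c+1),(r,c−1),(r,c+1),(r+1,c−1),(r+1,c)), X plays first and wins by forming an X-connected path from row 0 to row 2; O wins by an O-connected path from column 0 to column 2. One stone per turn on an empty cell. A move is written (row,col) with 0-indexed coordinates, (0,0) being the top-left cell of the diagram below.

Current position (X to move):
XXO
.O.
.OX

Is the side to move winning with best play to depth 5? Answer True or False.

[XXO/.O./.OX] X move#1: (1,0):-1/XXO/XO./.OX*, (1,2):-1/XXO/.OX/.OX, (2,0):-1/XXO/.O./XOX
[XXO/XO./.OX] O move#2: (1,2):-1/XXO/XOO/.OX, (2,0):+1/XXO/XO./OOX*
[XXO/XO./OOX] end (terminal -1, X#3); searched XXO/.O./.OX to 5

X winning at [XXO/.O./.OX]: False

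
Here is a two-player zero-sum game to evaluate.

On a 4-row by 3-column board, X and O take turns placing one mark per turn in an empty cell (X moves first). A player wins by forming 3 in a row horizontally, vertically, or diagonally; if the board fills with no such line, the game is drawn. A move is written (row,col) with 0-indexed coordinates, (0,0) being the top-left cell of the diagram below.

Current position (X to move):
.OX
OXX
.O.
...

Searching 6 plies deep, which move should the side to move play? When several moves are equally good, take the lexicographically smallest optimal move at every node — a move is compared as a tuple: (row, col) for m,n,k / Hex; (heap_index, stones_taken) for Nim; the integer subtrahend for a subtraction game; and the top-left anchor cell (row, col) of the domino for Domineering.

[.OX/OXX/.O./...] X move#1: (0,0):-1/XOX/OXX/.O./..., (2,0):+1/.OX/OXX/XO./...*, (2,2):+1/.OX/OXX/.OX/..., (3,0):-1/.OX/OXX/.O./X.., (3,1):-1/.OX/OXX/.O./.X., (3,2):+1/.OX/OXX/.O./..X
[.OX/OXX/XO./...] end (terminal -1, O#2); searched .OX/OXX/.O./... to 6

X's best at [.OX/OXX/.O./...]: (2,0)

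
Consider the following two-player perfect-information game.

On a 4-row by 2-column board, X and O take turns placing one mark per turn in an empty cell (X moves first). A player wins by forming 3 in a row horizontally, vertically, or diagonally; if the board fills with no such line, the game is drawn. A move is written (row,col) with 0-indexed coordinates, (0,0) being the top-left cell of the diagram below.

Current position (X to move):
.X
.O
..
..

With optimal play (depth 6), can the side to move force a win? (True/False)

X winning at [.X/.O/../..]: False

p1 X@[.X/.O/../..]: (0,0)[XX/.O/../..]+0* (1,0)[.X/XO/../..]+0 (2,0)[.X/.O/X./..]+0 (2,1)[.X/.O/.X/..]+0 (3,0)[.X/.O/../X.]+0 (3,1)[.X/.O/../.X]+0
p2 O@[XX/.O/../..]: (1,0)[XX/OO/../..]+0* (2,0)[XX/.O/O./..]+0 (2,1)[XX/.O/.O/..]+0 (3,0)[XX/.O/../O.]+0 (3,1)[XX/.O/../.O]+0
p3 X@[XX/OO/../..]: (2,0)[XX/OO/X./..]+0* (2,1)[XX/OO/.X/..]+0 (3,0)[XX/OO/../X.]+0 (3,1)[XX/OO/../.X]+0
p4 O@[XX/OO/X./..]: (2,1)[XX/OO/XO/..]+0* (3,0)[XX/OO/X./O.]+0 (3,1)[XX/OO/X./.O]+0
p5 X@[XX/OO/XO/..]: (3,0)[XX/OO/XO/X.]-1 (3,1)[XX/OO/XO/.X]+0*
p6 O@[XX/OO/XO/.X]: (3,0)[XX/OO/XO/OX]+0*
p7 X@[XX/OO/XO/OX] terminal +0; root [.X/.O/../..] d6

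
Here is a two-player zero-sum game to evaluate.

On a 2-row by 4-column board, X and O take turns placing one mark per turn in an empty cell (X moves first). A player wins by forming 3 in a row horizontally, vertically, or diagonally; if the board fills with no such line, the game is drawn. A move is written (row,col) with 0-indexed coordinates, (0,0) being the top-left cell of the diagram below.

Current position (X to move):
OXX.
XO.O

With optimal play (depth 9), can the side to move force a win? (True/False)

X winning at [OXX./XO.O]: True

p1 X@[OXX./XO.O]: (0,3)[OXXX/XO.O]+1* (1,2)[OXX./XOXO]+0
p2 O@[OXXX/XO.O] terminal -1; root [OXX./XO.O] d9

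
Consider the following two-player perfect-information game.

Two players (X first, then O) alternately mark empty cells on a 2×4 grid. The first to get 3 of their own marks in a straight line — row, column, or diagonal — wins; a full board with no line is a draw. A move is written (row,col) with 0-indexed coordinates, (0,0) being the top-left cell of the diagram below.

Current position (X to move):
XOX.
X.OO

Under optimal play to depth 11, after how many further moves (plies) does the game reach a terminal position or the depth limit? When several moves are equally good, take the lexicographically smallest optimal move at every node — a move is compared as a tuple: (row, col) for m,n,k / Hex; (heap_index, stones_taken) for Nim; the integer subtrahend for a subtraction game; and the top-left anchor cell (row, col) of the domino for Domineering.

PV length from [XOX./X.OO]: 2 plies

ply 1, X at XOX./X.OO | (0,3)=-1→XOXX/X.OO; (1,1)=+0→XOX./XXOO*
ply 2, O at XOX./XXOO | (0,3)=+0→XOXO/XXOO*
ply 3: XOXO/XXOO is terminal +0 (X); from XOX./X.OO depth 11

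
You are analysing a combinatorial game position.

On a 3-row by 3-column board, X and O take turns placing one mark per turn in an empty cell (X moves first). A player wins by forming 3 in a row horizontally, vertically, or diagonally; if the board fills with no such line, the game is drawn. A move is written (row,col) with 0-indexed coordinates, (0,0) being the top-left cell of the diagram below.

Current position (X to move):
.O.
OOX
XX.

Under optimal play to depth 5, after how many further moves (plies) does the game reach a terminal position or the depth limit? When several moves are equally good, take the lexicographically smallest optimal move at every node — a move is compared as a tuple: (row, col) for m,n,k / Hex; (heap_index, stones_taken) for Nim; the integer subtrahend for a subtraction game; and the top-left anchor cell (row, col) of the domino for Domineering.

p1 X@[.O./OOX/XX.]: (0,0)[XO./OOX/XX.]+0 (0,2)[.OX/OOX/XX.]+0 (2,2)[.O./OOX/XXX]+1*
p2 O@[.O./OOX/XXX] terminal -1; root [.O./OOX/XX.] d5

PV length from [.O./OOX/XX.]: 1 ply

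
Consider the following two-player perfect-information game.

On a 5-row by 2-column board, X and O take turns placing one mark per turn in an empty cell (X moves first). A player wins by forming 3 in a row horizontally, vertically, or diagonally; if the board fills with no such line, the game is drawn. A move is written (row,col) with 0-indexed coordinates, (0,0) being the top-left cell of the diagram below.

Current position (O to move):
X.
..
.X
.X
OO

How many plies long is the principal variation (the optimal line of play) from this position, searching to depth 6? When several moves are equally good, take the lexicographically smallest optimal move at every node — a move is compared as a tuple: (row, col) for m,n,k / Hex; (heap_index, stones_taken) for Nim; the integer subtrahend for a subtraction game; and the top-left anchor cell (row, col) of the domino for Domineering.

PV length from [X./../.X/.X/OO]: 5 plies

[X./../.X/.X/OO] O move#1: (0,1):-1/XO/../.X/.X/OO, (1,0):-1/X./O./.X/.X/OO, (1,1):+0/X./.O/.X/.X/OO*, (2,0):-1/X./../OX/.X/OO, (3,0):-1/X./../.X/OX/OO
[X./.O/.X/.X/OO] X move#2: (0,1):+0/XX/.O/.X/.X/OO*, (1,0):+0/X./XO/.X/.X/OO, (2,0):+0/X./.O/XX/.X/OO, (3,0):+0/X./.O/.X/XX/OO
[XX/.O/.X/.X/OO] O move#3: (1,0):+0/XX/OO/.X/.X/OO*, (2,0):+0/XX/.O/OX/.X/OO, (3,0):+0/XX/.O/.X/OX/OO
[XX/OO/.X/.X/OO] X move#4: (2,0):+0/XX/OO/XX/.X/OO*, (3,0):+0/XX/OO/.X/XX/OO
[XX/OO/XX/.X/OO] O move#5: (3,0):+0/XX/OO/XX/OX/OO*
[XX/OO/XX/OX/OO] end (terminal +0, X#6); searched X./../.X/.X/OO to 6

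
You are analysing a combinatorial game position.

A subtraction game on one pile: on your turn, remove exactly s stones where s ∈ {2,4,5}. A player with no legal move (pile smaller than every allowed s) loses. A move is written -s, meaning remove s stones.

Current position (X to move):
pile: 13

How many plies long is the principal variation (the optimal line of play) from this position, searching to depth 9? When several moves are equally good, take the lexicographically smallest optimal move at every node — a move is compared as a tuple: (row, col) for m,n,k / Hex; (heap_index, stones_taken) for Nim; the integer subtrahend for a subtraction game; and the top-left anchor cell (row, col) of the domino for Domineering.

PV length from [13]: 3 plies

ply 1, X at 13 | -2=-1→11; -4=-1→9; -5=+1→8*
ply 2, O at 8 | -2=-1→6*; -4=-1→4; -5=-1→3
ply 3, X at 6 | -2=-1→4; -4=-1→2; -5=+1→1*
ply 4: 1 is terminal -1 (O); from 13 depth 9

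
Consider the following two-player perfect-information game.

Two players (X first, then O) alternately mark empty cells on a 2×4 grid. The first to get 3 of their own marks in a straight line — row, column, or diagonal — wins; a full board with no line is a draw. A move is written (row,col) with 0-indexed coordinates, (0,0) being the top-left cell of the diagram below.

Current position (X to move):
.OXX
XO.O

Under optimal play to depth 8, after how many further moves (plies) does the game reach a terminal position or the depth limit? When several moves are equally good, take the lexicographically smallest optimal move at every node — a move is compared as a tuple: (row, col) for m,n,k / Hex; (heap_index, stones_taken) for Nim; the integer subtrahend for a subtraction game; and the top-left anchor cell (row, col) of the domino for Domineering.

ply 1, X at .OXX/XO.O | (0,0)=-1→XOXX/XO.O; (1,2)=+0→.OXX/XOXO*
ply 2, O at .OXX/XOXO | (0,0)=+0→OOXX/XOXO*
ply 3: OOXX/XOXO is terminal +0 (X); from .OXX/XO.O depth 8

PV length from [.OXX/XO.O]: 2 plies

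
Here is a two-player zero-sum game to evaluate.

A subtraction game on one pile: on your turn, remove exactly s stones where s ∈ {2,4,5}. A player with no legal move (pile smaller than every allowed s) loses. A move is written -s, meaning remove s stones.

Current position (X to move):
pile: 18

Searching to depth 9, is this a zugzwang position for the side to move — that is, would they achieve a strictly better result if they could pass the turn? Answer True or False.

zugzwang(18, X) = False

[18] X move#1: -2:-1/16, -4:+1/14*, -5:-1/13
[14] O move#2: -2:-1/12*, -4:-1/10, -5:-1/9
[12] X move#3: -2:-1/10, -4:+1/8*, -5:+1/7
[8] O move#4: -2:-1/6*, -4:-1/4, -5:-1/3
[6] X move#5: -2:-1/4, -4:-1/2, -5:+1/1*
[1] end (terminal -1, O#6); searched 18 to 9
if X skipped the turn, O would face:
~ [18] O move#1: -2:-1/16, -4:+1/14*, -5:-1/13
~ [14] X move#2: -2:-1/12*, -4:-1/10, -5:-1/9
~ [12] O move#3: -2:-1/10, -4:+1/8*, -5:+1/7
~ [8] X move#4: -2:-1/6*, -4:-1/4, -5:-1/3
~ [6] O move#5: -2:-1/4, -4:-1/2, -5:+1/1*
~ [1] end (terminal -1, X#6); searched 18 to 9
compare (X): move=+1 vs pass=-1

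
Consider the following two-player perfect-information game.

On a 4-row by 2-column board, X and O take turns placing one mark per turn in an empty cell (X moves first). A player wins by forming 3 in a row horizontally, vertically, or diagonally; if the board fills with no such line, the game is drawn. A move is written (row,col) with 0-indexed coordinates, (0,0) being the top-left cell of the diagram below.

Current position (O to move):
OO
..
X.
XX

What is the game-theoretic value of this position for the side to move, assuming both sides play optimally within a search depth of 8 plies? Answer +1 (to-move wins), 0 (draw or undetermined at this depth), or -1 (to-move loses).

value(OO/../X./XX, O) = 0

[OO/../X./XX] O move#1: (1,0):+0/OO/O./X./XX*, (1,1):-1/OO/.O/X./XX, (2,1):-1/OO/../XO/XX
[OO/O./X./XX] X move#2: (1,1):+0/OO/OX/X./XX*, (2,1):+0/OO/O./XX/XX
[OO/OX/X./XX] O move#3: (2,1):+0/OO/OX/XO/XX*
[OO/OX/XO/XX] end (terminal +0, X#4); searched OO/../X./XX to 8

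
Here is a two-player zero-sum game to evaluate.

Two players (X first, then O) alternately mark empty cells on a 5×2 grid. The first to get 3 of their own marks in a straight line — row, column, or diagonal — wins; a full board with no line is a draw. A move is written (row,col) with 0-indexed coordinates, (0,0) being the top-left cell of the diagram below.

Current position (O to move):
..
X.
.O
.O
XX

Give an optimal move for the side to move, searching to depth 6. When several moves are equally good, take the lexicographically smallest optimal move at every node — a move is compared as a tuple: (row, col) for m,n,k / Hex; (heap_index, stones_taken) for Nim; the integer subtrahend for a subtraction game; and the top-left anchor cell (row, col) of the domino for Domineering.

O's best at [../X./.O/.O/XX]: (1,1)

ply 1, O at ../X./.O/.O/XX | (0,0)=+0→O./X./.O/.O/XX; (0,1)=+0→.O/X./.O/.O/XX; (1,1)=+1→../XO/.O/.O/XX*; (2,0)=+0→../X./OO/.O/XX; (3,0)=+0→../X./.O/OO/XX
ply 2: ../XO/.O/.O/XX is terminal -1 (X); from ../X./.O/.O/XX depth 6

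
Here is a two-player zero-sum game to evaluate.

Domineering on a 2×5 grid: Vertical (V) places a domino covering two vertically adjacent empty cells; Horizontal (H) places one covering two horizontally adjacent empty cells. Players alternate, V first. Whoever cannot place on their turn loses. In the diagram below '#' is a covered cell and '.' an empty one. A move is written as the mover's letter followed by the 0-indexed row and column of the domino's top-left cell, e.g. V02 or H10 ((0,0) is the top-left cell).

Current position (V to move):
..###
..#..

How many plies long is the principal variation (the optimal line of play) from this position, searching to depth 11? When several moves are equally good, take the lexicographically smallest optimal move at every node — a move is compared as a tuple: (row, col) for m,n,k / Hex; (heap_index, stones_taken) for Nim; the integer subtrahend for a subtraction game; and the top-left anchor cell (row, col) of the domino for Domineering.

[..###/..#..] V move#1: V00:+1/#.###/#.#..*, V01:+1/.####/.##..
[#.###/#.#..] H move#2: H13:-1/#.###/#.###*
[#.###/#.###] V move#3: V01:+1/#####/#####*
[#####/#####] end (terminal -1, H#4); searched ..###/..#.. to 11

PV length from [..###/..#..]: 3 plies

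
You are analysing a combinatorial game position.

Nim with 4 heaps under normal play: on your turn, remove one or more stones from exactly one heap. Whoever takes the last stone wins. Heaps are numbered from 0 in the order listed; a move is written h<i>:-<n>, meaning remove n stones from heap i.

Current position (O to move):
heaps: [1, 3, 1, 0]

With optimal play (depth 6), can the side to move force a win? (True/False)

ply 1, O at (1,3,1,0) | h0:-1=-1→(0,3,1,0); h1:-1=-1→(1,2,1,0); h1:-2=-1→(1,1,1,0); h1:-3=+1→(1,0,1,0)*; h2:-1=-1→(1,3,0,0)
ply 2, X at (1,0,1,0) | h0:-1=-1→(0,0,1,0)*; h2:-1=-1→(1,0,0,0)
ply 3, O at (0,0,1,0) | h2:-1=+1→(0,0,0,0)*
ply 4: (0,0,0,0) is terminal -1 (X); from (1,3,1,0) depth 6

O winning at [(1,3,1,0)]: True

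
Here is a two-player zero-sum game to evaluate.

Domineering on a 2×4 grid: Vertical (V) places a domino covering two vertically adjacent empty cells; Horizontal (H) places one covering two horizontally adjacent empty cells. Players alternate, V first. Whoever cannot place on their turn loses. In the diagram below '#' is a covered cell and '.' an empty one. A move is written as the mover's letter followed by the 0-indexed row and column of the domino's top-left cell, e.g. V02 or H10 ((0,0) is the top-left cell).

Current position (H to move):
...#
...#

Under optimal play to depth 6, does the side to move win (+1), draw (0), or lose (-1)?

value(...#/...#, H) = +1

ply 1, H at ...#/...# | H00=+1→##.#/...#*; H01=+1→.###/...#; H10=+1→...#/##.#; H11=+1→...#/.###
ply 2, V at ##.#/...# | V02=-1→####/..##*
ply 3, H at ####/..## | H10=+1→####/####*
ply 4: ####/#### is terminal -1 (V); from ...#/...# depth 6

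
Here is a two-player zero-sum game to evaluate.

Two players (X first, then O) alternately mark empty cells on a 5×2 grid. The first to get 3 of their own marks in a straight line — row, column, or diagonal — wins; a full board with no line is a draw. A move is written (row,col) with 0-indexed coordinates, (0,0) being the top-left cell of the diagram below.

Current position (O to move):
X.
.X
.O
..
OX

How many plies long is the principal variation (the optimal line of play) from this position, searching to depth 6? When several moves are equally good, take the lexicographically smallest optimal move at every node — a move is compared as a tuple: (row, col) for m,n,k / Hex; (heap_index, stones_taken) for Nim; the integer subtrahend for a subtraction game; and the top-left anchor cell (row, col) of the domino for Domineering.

[X./.X/.O/../OX] O move#1: (0,1):+0/XO/.X/.O/../OX*, (1,0):+0/X./OX/.O/../OX, (2,0):+0/X./.X/OO/../OX, (3,0):+0/X./.X/.O/O./OX, (3,1):+0/X./.X/.O/.O/OX
[XO/.X/.O/../OX] X move#2: (1,0):+0/XO/XX/.O/../OX*, (2,0):+0/XO/.X/XO/../OX, (3,0):+0/XO/.X/.O/X./OX, (3,1):+0/XO/.X/.O/.X/OX
[XO/XX/.O/../OX] O move#3: (2,0):+0/XO/XX/OO/../OX*, (3,0):-1/XO/XX/.O/O./OX, (3,1):-1/XO/XX/.O/.O/OX
[XO/XX/OO/../OX] X move#4: (3,0):+0/XO/XX/OO/X./OX*, (3,1):-1/XO/XX/OO/.X/OX
[XO/XX/OO/X./OX] O move#5: (3,1):+0/XO/XX/OO/XO/OX*
[XO/XX/OO/XO/OX] end (terminal +0, X#6); searched X./.X/.O/../OX to 6

PV length from [X./.X/.O/../OX]: 5 plies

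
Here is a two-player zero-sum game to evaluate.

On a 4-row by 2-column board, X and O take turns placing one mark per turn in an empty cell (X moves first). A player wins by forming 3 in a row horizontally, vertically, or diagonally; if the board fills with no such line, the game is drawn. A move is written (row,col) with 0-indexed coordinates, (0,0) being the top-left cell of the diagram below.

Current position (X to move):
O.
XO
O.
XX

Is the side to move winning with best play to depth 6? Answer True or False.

p1 X@[O./XO/O./XX]: (0,1)[OX/XO/O./XX]+0* (2,1)[O./XO/OX/XX]+0
p2 O@[OX/XO/O./XX]: (2,1)[OX/XO/OO/XX]+0*
p3 X@[OX/XO/OO/XX] terminal +0; root [O./XO/O./XX] d6

X winning at [O./XO/O./XX]: False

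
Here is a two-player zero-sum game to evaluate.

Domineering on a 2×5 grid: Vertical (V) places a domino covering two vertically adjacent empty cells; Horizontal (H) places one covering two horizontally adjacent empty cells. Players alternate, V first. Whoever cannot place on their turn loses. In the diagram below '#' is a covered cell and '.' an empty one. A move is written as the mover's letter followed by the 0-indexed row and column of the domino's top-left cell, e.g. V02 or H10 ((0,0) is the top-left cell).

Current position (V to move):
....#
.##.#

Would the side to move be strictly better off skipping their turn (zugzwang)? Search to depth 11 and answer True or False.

zugzwang(....#/.##.#, V) = True

ply 1, V at ....#/.##.# | V00=-1→#...#/###.#*; V03=-1→...##/.####
ply 2, H at #...#/###.# | H01=-1→###.#/###.#; H02=+1→#.###/###.#*
ply 3: #.###/###.# is terminal -1 (V); from ....#/.##.# depth 11
if V skipped the turn, H would face:
~ ply 1, H at ....#/.##.# | H00=-1→##..#/.##.#*; H01=-1→.##.#/.##.#; H02=-1→..###/.##.#
~ ply 2, V at ##..#/.##.# | V03=+1→##.##/.####*
~ ply 3: ##.##/.#### is terminal -1 (H); from ....#/.##.# depth 11
compare (V): move=-1 vs pass=+1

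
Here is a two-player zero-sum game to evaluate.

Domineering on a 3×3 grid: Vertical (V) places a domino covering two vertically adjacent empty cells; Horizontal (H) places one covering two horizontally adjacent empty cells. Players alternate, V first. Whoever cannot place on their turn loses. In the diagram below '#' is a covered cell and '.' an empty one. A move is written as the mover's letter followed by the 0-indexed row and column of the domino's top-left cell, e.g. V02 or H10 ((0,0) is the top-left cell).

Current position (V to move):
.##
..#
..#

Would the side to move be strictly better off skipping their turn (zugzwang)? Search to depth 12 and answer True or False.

zugzwang(.##/..#/..#, V) = False

ply 1, V at .##/..#/..# | V00=-1→###/#.#/..#; V10=+1→.##/#.#/#.#*; V11=+1→.##/.##/.##
ply 2: .##/#.#/#.# is terminal -1 (H); from .##/..#/..# depth 12
suppose V passes — search the same position with H to move:
pass> ply 1, H at .##/..#/..# | H10=+1→.##/###/..#*; H20=-1→.##/..#/###
pass> ply 2: .##/###/..# is terminal -1 (V); from .##/..#/..# depth 12
for V: play +1, pass -1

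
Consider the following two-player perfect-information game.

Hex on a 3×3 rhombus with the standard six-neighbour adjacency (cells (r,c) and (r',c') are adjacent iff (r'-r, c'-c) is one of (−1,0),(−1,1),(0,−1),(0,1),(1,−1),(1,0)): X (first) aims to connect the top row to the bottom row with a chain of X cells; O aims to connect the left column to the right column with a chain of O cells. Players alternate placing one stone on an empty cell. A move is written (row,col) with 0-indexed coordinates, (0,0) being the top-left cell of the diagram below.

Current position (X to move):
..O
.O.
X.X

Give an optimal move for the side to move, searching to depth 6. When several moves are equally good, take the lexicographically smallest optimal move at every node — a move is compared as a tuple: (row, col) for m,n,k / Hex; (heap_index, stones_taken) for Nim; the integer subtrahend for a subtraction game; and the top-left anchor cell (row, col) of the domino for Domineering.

X's best at [..O/.O./X.X]: (1,0)

[..O/.O./X.X] X move#1: (0,0):-1/X.O/.O./X.X, (0,1):-1/.XO/.O./X.X, (1,0):+1/..O/XO./X.X*, (1,2):-1/..O/.OX/X.X, (2,1):-1/..O/.O./XXX
[..O/XO./X.X] O move#2: (0,0):-1/O.O/XO./X.X*, (0,1):-1/.OO/XO./X.X, (1,2):-1/..O/XOO/X.X, (2,1):-1/..O/XO./XOX
[O.O/XO./X.X] X move#3: (0,1):+1/OXO/XO./X.X*, (1,2):-1/O.O/XOX/X.X, (2,1):-1/O.O/XO./XXX
[OXO/XO./X.X] end (terminal -1, O#4); searched ..O/.O./X.X to 6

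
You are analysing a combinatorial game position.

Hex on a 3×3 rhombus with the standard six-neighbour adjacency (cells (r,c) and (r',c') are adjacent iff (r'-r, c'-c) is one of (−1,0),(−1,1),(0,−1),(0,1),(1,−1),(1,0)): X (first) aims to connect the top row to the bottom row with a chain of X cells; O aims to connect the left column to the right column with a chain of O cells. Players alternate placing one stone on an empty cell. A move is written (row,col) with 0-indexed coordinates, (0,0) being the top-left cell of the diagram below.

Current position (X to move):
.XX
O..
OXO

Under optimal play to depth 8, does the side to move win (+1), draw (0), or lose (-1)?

value(.XX/O../OXO, X) = +1

p1 X@[.XX/O../OXO]: (0,0)[XXX/O../OXO]+1* (1,1)[.XX/OX./OXO]+1 (1,2)[.XX/O.X/OXO]+1
p2 O@[XXX/O../OXO]: (1,1)[XXX/OO./OXO]-1* (1,2)[XXX/O.O/OXO]-1
p3 X@[XXX/OO./OXO]: (1,2)[XXX/OOX/OXO]+1*
p4 O@[XXX/OOX/OXO] terminal -1; root [.XX/O../OXO] d8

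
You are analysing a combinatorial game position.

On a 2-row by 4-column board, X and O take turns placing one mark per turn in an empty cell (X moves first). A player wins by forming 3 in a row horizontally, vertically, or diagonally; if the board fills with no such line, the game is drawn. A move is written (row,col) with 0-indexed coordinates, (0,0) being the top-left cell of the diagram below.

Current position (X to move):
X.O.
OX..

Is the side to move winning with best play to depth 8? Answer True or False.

X winning at [X.O./OX..]: False

ply 1, X at X.O./OX.. | (0,1)=+0→XXO./OX..*; (0,3)=+0→X.OX/OX..; (1,2)=+0→X.O./OXX.; (1,3)=+0→X.O./OX.X
ply 2, O at XXO./OX.. | (0,3)=+0→XXOO/OX..*; (1,2)=+0→XXO./OXO.; (1,3)=+0→XXO./OX.O
ply 3, X at XXOO/OX.. | (1,2)=+0→XXOO/OXX.*; (1,3)=+0→XXOO/OX.X
ply 4, O at XXOO/OXX. | (1,3)=+0→XXOO/OXXO*
ply 5: XXOO/OXXO is terminal +0 (X); from X.O./OX.. depth 8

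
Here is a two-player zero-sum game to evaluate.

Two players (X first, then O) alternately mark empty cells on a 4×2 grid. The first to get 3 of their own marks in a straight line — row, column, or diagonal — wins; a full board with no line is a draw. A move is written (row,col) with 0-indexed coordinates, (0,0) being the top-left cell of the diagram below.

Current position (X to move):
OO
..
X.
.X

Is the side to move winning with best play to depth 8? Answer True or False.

X winning at [OO/../X./.X]: False

p1 X@[OO/../X./.X]: (1,0)[OO/X./X./.X]+0* (1,1)[OO/.X/X./.X]+0 (2,1)[OO/../XX/.X]+0 (3,0)[OO/../X./XX]+0
p2 O@[OO/X./X./.X]: (1,1)[OO/XO/X./.X]-1 (2,1)[OO/X./XO/.X]-1 (3,0)[OO/X./X./OX]+0*
p3 X@[OO/X./X./OX]: (1,1)[OO/XX/X./OX]+0* (2,1)[OO/X./XX/OX]+0
p4 O@[OO/XX/X./OX]: (2,1)[OO/XX/XO/OX]+0*
p5 X@[OO/XX/XO/OX] terminal +0; root [OO/../X./.X] d8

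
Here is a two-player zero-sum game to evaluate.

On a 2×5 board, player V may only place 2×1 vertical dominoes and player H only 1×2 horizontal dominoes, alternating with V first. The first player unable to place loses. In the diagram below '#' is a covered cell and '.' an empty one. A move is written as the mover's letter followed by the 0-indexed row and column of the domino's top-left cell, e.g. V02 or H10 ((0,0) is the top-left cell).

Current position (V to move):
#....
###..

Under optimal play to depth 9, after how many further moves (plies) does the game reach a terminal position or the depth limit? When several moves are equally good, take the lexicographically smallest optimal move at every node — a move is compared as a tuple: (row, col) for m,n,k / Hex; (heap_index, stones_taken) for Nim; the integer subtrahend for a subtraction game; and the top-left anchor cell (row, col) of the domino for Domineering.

[#..../###..] V move#1: V03:+1/#..#./####.*, V04:-1/#...#/###.#
[#..#./####.] H move#2: H01:-1/####./####.*
[####./####.] V move#3: V04:+1/#####/#####*
[#####/#####] end (terminal -1, H#4); searched #..../###.. to 9

PV length from [#..../###..]: 3 plies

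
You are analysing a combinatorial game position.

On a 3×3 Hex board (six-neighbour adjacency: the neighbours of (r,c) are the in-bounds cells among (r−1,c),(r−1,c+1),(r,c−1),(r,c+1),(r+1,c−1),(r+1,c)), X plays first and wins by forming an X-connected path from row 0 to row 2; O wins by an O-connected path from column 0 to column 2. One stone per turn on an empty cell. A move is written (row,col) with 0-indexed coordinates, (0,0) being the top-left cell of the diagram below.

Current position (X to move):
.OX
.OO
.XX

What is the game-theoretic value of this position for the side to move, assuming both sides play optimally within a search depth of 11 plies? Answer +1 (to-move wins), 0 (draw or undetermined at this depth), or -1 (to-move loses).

value(.OX/.OO/.XX, X) = -1

p1 X@[.OX/.OO/.XX]: (0,0)[XOX/.OO/.XX]-1* (1,0)[.OX/XOO/.XX]-1 (2,0)[.OX/.OO/XXX]-1
p2 O@[XOX/.OO/.XX]: (1,0)[XOX/OOO/.XX]+1* (2,0)[XOX/.OO/OXX]+1
p3 X@[XOX/OOO/.XX] terminal -1; root [.OX/.OO/.XX] d11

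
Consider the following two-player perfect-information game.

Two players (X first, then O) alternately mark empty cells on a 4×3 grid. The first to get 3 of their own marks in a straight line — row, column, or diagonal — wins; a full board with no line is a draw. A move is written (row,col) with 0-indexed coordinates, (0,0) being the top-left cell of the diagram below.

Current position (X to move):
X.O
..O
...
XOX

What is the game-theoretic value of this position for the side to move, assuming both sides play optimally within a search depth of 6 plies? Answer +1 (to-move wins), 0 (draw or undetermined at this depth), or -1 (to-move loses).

value(X.O/..O/.../XOX, X) = -1

ply 1, X at X.O/..O/.../XOX | (0,1)=-1→XXO/..O/.../XOX*; (1,0)=-1→X.O/X.O/.../XOX; (1,1)=-1→X.O/.XO/.../XOX; (2,0)=-1→X.O/..O/X../XOX; (2,1)=-1→X.O/..O/.X./XOX; (2,2)=-1→X.O/..O/..X/XOX
ply 2, O at XXO/..O/.../XOX | (1,0)=+1→XXO/O.O/.../XOX*; (1,1)=+1→XXO/.OO/.../XOX; (2,0)=+1→XXO/..O/O../XOX; (2,1)=+1→XXO/..O/.O./XOX; (2,2)=+1→XXO/..O/..O/XOX
ply 3, X at XXO/O.O/.../XOX | (1,1)=-1→XXO/OXO/.../XOX*; (2,0)=-1→XXO/O.O/X../XOX; (2,1)=-1→XXO/O.O/.X./XOX; (2,2)=-1→XXO/O.O/..X/XOX
ply 4, O at XXO/OXO/.../XOX | (2,0)=-1→XXO/OXO/O../XOX; (2,1)=-1→XXO/OXO/.O./XOX; (2,2)=+1→XXO/OXO/..O/XOX*
ply 5: XXO/OXO/..O/XOX is terminal -1 (X); from X.O/..O/.../XOX depth 6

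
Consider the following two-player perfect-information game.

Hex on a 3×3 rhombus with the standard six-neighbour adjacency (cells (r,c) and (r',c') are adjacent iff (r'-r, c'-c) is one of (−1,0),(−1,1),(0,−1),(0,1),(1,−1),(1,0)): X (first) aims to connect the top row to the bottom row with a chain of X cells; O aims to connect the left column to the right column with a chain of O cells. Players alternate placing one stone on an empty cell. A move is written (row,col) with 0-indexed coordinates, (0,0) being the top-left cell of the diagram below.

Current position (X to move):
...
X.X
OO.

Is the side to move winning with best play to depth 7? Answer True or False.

X winning at [.../X.X/OO.]: True

[.../X.X/OO.] X move#1: (0,0):-1/X../X.X/OO., (0,1):-1/.X./X.X/OO., (0,2):-1/..X/X.X/OO., (1,1):-1/.../XXX/OO., (2,2):+1/.../X.X/OOX*
[.../X.X/OOX] O move#2: (0,0):-1/O../X.X/OOX*, (0,1):-1/.O./X.X/OOX, (0,2):-1/..O/X.X/OOX, (1,1):-1/.../XOX/OOX
[O../X.X/OOX] X move#3: (0,1):+1/OX./X.X/OOX*, (0,2):+1/O.X/X.X/OOX, (1,1):+1/O../XXX/OOX
[OX./X.X/OOX] O move#4: (0,2):-1/OXO/X.X/OOX*, (1,1):-1/OX./XOX/OOX
[OXO/X.X/OOX] X move#5: (1,1):+1/OXO/XXX/OOX*
[OXO/XXX/OOX] end (terminal -1, O#6); searched .../X.X/OO. to 7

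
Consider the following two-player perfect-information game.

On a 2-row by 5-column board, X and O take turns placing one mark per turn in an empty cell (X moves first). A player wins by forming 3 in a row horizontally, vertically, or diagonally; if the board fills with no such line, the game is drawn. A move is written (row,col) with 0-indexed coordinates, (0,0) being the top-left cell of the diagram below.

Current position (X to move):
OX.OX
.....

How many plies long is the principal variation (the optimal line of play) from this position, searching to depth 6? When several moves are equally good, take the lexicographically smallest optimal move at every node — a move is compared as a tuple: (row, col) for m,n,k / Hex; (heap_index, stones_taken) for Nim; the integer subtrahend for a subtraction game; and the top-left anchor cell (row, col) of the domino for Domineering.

PV length from [OX.OX/.....]: 6 plies

p1 X@[OX.OX/.....]: (0,2)[OXXOX/.....]+0* (1,0)[OX.OX/X....]+0 (1,1)[OX.OX/.X...]+0 (1,2)[OX.OX/..X..]+0 (1,3)[OX.OX/...X.]+0 (1,4)[OX.OX/....X]+0
p2 O@[OXXOX/.....]: (1,0)[OXXOX/O....]+0* (1,1)[OXXOX/.O...]+0 (1,2)[OXXOX/..O..]+0 (1,3)[OXXOX/...O.]+0 (1,4)[OXXOX/....O]+0
p3 X@[OXXOX/O....]: (1,1)[OXXOX/OX...]+0* (1,2)[OXXOX/O.X..]+0 (1,3)[OXXOX/O..X.]+0 (1,4)[OXXOX/O...X]+0
p4 O@[OXXOX/OX...]: (1,2)[OXXOX/OXO..]+0* (1,3)[OXXOX/OX.O.]+0 (1,4)[OXXOX/OX..O]+0
p5 X@[OXXOX/OXO..]: (1,3)[OXXOX/OXOX.]+0* (1,4)[OXXOX/OXO.X]+0
p6 O@[OXXOX/OXOX.]: (1,4)[OXXOX/OXOXO]+0*
p7 X@[OXXOX/OXOXO] terminal +0; root [OX.OX/.....] d6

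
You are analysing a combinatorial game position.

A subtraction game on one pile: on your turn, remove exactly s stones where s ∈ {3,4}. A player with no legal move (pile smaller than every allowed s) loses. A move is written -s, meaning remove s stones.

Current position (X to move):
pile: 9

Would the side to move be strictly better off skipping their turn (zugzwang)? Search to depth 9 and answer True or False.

zugzwang(9, X) = True

p1 X@[9]: -3[6]-1* -4[5]-1
p2 O@[6]: -3[3]-1 -4[2]+1*
p3 X@[2] terminal -1; root [9] d9
if X skipped the turn, O would face:
~ p1 O@[9]: -3[6]-1* -4[5]-1
~ p2 X@[6]: -3[3]-1 -4[2]+1*
~ p3 O@[2] terminal -1; root [9] d9
compare (X): move=-1 vs pass=+1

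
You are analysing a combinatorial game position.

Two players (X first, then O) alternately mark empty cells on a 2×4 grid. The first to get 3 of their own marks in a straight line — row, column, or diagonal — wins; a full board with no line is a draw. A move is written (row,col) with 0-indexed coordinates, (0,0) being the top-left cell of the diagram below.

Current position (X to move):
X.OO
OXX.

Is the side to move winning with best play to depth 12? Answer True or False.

p1 X@[X.OO/OXX.]: (0,1)[XXOO/OXX.]+0 (1,3)[X.OO/OXXX]+1*
p2 O@[X.OO/OXXX] terminal -1; root [X.OO/OXX.] d12

X winning at [X.OO/OXX.]: True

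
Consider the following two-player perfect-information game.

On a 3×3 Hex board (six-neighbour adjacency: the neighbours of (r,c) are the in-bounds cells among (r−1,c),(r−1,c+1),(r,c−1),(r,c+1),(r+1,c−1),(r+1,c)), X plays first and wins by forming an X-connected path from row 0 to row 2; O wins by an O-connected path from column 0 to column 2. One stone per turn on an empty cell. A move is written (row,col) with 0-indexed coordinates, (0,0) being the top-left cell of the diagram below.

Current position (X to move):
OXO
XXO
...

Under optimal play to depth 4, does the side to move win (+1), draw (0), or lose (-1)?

ply 1, X at OXO/XXO/... | (2,0)=+1→OXO/XXO/X..*; (2,1)=+1→OXO/XXO/.X.; (2,2)=+1→OXO/XXO/..X
ply 2: OXO/XXO/X.. is terminal -1 (O); from OXO/XXO/... depth 4

value(OXO/XXO/..., X) = +1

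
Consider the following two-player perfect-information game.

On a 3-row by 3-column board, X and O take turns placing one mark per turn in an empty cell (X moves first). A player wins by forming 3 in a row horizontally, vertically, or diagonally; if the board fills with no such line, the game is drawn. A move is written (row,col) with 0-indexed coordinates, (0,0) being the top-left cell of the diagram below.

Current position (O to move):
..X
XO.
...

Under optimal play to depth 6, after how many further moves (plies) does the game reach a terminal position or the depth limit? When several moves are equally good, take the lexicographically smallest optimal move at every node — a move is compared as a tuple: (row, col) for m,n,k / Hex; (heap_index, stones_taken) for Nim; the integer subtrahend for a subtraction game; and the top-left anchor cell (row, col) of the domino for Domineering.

PV length from [..X/XO./...]: 6 plies

ply 1, O at ..X/XO./... | (0,0)=+0→O.X/XO./...*; (0,1)=+0→.OX/XO./...; (1,2)=-1→..X/XOO/...; (2,0)=+0→..X/XO./O..; (2,1)=+0→..X/XO./.O.; (2,2)=-1→..X/XO./..O
ply 2, X at O.X/XO./... | (0,1)=-1→OXX/XO./...; (1,2)=-1→O.X/XOX/...; (2,0)=-1→O.X/XO./X..; (2,1)=-1→O.X/XO./.X.; (2,2)=+0→O.X/XO./..X*
ply 3, O at O.X/XO./..X | (0,1)=-1→OOX/XO./..X; (1,2)=+0→O.X/XOO/..X*; (2,0)=-1→O.X/XO./O.X; (2,1)=-1→O.X/XO./.OX
ply 4, X at O.X/XOO/..X | (0,1)=+0→OXX/XOO/..X*; (2,0)=+0→O.X/XOO/X.X; (2,1)=+0→O.X/XOO/.XX
ply 5, O at OXX/XOO/..X | (2,0)=+0→OXX/XOO/O.X*; (2,1)=+0→OXX/XOO/.OX
ply 6, X at OXX/XOO/O.X | (2,1)=+0→OXX/XOO/OXX*
ply 7: OXX/XOO/OXX is terminal +0 (O); from ..X/XO./... depth 6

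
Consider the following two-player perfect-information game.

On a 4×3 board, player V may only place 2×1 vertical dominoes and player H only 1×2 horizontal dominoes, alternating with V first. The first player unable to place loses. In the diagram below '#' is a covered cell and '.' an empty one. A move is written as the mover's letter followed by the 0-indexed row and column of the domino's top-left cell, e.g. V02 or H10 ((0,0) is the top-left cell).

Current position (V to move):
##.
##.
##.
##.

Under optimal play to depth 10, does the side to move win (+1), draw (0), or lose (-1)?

[##./##./##./##.] V move#1: V02:+1/###/###/##./##.*, V12:+1/##./###/###/##., V22:+1/##./##./###/###
[###/###/##./##.] end (terminal -1, H#2); searched ##./##./##./##. to 10

value(##./##./##./##., V) = +1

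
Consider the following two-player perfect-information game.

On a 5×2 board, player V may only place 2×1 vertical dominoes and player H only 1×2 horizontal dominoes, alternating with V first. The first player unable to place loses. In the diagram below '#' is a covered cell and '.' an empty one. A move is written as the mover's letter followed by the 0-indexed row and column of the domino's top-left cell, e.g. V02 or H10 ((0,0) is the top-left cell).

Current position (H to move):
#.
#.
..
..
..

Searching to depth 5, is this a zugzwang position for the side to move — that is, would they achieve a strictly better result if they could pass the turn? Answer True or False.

ply 1, H at #./#./../../.. | H20=-1→#./#./##/../..; H30=+1→#./#./../##/..*; H40=-1→#./#./../../##
ply 2, V at #./#./../##/.. | V01=-1→##/##/../##/..*; V11=-1→#./##/.#/##/..
ply 3, H at ##/##/../##/.. | H20=+1→##/##/##/##/..*; H40=+1→##/##/../##/##
ply 4: ##/##/##/##/.. is terminal -1 (V); from #./#./../../.. depth 5
suppose H passes — search the same position with V to move:
pass> ply 1, V at #./#./../../.. | V01=-1→##/##/../../..; V11=-1→#./##/.#/../..; V20=+1→#./#./#./#./..*; V21=+1→#./#./.#/.#/..; V30=+1→#./#./../#./#.; V31=+1→#./#./../.#/.#
pass> ply 2, H at #./#./#./#./.. | H40=-1→#./#./#./#./##*
pass> ply 3, V at #./#./#./#./## | V01=+1→##/##/#./#./##*; V11=+1→#./##/##/#./##; V21=+1→#./#./##/##/##
pass> ply 4: ##/##/#./#./## is terminal -1 (H); from #./#./../../.. depth 5
for H: play +1, pass -1

zugzwang(#./#./../../.., H) = False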